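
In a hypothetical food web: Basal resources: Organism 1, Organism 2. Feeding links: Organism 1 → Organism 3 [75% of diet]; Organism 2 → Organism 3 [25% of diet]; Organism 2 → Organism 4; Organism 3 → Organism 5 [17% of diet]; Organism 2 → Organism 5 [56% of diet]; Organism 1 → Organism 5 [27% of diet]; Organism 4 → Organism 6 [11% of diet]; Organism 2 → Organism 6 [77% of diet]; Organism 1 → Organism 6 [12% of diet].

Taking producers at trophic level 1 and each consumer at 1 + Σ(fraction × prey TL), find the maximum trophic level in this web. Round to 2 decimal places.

2.17

Organism 3: 1 + (0.75×1 + 0.25×1) = 2
Organism 4: 1 + 1 = 2
Organism 5: 1 + (0.17×2 + 0.56×1 + 0.27×1) = 2.17
Organism 6: 1 + (0.11×2 + 0.77×1 + 0.12×1) = 2.11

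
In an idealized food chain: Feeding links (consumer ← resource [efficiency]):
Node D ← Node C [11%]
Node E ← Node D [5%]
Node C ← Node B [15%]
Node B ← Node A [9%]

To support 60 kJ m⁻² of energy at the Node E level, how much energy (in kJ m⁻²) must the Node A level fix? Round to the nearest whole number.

Cumulative transfer efficiency: 0.09 × 0.15 × 0.11 × 0.05 = 0.00007425
Node A energy = 60 / 0.00007425 = 808081 kJ m⁻²

808081 kJ m⁻²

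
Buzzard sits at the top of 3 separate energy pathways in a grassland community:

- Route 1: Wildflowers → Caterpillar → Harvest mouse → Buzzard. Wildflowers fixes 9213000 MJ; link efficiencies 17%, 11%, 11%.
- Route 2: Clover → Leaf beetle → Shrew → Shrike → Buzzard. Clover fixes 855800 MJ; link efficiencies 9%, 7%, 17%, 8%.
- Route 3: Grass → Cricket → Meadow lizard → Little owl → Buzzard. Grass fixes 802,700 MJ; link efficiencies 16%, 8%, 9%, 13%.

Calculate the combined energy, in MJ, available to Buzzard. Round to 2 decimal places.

19144.68 MJ

Route 1: 9213000 × 0.17 × 0.11 × 0.11 = 18951.141 MJ
Route 2: 855800 × 0.09 × 0.07 × 0.17 × 0.08 = 73.324944 MJ
Route 3: 802700 × 0.16 × 0.08 × 0.09 × 0.13 = 120.212352 MJ
Total at Buzzard: 18951.141 + 73.324944 + 120.212352 = 19144.678296 MJ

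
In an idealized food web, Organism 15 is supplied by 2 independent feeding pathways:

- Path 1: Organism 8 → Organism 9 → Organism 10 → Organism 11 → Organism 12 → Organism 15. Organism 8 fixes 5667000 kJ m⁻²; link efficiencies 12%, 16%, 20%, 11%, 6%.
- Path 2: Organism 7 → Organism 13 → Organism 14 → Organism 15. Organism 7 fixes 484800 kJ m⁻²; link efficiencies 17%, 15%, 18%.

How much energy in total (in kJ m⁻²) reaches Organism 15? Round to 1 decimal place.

2368.9 kJ m⁻²

Path 1: 5667000 × 0.12 × 0.16 × 0.2 × 0.11 × 0.06 = 143.624448 kJ m⁻²
Path 2: 484800 × 0.17 × 0.15 × 0.18 = 2225.232 kJ m⁻²
Total at Organism 15: 143.624448 + 2225.232 = 2368.856448 kJ m⁻²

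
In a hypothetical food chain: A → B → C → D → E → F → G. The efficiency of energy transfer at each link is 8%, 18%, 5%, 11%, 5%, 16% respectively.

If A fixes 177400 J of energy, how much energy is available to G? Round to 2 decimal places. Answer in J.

0.11 J

B: 177400 × 0.08 = 14192 J
C: 14192 × 0.18 = 2554.56 J
D: 2554.56 × 0.05 = 127.728 J
E: 127.728 × 0.11 = 14.05008 J
F: 14.05008 × 0.05 = 0.702504 J
G: 0.702504 × 0.16 = 0.11240064 J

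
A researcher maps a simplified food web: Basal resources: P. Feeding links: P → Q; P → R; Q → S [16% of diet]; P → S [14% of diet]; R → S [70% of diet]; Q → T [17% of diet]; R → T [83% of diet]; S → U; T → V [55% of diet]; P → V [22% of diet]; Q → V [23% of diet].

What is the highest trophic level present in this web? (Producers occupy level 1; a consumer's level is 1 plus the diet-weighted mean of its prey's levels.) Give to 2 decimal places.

3.86

Q: 1 + 1 = 2
R: 1 + 1 = 2
S: 1 + (0.16×2 + 0.14×1 + 0.7×2) = 2.86
T: 1 + (0.17×2 + 0.83×2) = 3
U: 1 + 2.86 = 3.86
V: 1 + (0.55×3 + 0.22×1 + 0.23×2) = 3.33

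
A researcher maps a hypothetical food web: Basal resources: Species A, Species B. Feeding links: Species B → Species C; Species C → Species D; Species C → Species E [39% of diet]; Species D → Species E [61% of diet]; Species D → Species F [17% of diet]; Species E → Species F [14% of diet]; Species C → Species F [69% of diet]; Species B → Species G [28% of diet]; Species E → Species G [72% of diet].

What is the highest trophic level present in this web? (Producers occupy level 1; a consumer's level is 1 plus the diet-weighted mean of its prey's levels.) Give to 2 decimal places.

3.88

Species C: 1 + 1 = 2
Species D: 1 + 2 = 3
Species E: 1 + (0.39×2 + 0.61×3) = 3.61
Species F: 1 + (0.17×3 + 0.14×3.61 + 0.69×2) = 3.3954
Species G: 1 + (0.28×1 + 0.72×3.61) = 3.8792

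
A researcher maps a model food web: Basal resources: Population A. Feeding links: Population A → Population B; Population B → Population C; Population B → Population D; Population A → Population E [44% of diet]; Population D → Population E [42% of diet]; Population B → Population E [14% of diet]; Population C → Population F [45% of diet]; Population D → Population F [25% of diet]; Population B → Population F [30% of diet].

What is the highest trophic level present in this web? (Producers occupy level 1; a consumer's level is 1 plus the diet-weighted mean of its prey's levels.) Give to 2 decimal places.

Population B: 1 + 1 = 2
Population C: 1 + 2 = 3
Population D: 1 + 2 = 3
Population E: 1 + (0.44×1 + 0.42×3 + 0.14×2) = 2.98
Population F: 1 + (0.45×3 + 0.25×3 + 0.3×2) = 3.7

3.70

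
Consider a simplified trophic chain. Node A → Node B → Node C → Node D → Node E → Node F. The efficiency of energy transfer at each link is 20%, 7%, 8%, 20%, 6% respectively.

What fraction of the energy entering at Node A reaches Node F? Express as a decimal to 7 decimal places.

Product of link efficiencies: 0.2 × 0.07 × 0.08 × 0.2 × 0.06 = 0.00001344

0.0000134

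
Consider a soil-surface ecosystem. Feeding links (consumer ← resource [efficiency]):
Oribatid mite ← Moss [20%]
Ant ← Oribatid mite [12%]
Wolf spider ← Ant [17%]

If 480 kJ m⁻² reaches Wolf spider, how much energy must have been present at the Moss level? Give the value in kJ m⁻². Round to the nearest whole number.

117647 kJ m⁻²

Cumulative transfer efficiency: 0.2 × 0.12 × 0.17 = 0.00408
Moss energy = 480 / 0.00408 = 117647 kJ m⁻²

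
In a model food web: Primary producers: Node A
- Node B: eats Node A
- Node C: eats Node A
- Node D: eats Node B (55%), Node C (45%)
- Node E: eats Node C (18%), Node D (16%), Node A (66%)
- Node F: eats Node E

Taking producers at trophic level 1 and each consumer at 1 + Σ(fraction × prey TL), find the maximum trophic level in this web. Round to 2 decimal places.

Node B: 1 + 1 = 2
Node C: 1 + 1 = 2
Node D: 1 + (0.55×2 + 0.45×2) = 3
Node E: 1 + (0.18×2 + 0.16×3 + 0.66×1) = 2.5
Node F: 1 + 2.5 = 3.5

3.50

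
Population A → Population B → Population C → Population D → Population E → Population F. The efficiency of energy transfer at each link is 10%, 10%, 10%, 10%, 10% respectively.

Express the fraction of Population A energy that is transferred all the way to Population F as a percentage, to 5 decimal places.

0.00100%

Product of link efficiencies: 0.1 × 0.1 × 0.1 × 0.1 × 0.1 = 0.00001
As a percentage: 0.00001 × 100 = 0.00100%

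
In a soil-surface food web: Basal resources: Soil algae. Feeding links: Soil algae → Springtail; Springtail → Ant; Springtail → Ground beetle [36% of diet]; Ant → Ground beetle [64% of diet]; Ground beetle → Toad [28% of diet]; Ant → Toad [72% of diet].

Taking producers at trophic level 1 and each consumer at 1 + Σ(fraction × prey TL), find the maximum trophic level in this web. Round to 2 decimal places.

4.18

Springtail: 1 + 1 = 2
Ant: 1 + 2 = 3
Ground beetle: 1 + (0.36×2 + 0.64×3) = 3.64
Toad: 1 + (0.28×3.64 + 0.72×3) = 4.1792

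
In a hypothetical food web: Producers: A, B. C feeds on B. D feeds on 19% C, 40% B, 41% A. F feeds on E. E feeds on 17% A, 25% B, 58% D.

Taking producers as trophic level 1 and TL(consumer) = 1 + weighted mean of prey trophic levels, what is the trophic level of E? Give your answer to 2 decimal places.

2.69

C: 1 + 1 = 2
D: 1 + (0.19×2 + 0.4×1 + 0.41×1) = 2.19
E: 1 + (0.17×1 + 0.25×1 + 0.58×2.19) = 2.6902
F: 1 + 2.6902 = 3.6902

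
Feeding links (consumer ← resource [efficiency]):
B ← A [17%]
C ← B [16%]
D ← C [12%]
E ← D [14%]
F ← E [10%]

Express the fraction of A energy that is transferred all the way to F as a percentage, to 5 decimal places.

0.00457%

Product of link efficiencies: 0.17 × 0.16 × 0.12 × 0.14 × 0.1 = 0.000045696
As a percentage: 0.000045696 × 100 = 0.00457%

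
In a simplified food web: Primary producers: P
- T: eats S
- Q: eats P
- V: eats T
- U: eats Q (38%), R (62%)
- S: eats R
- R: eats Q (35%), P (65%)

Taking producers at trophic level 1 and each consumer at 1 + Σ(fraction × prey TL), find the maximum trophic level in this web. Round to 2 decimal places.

Q: 1 + 1 = 2
R: 1 + (0.35×2 + 0.65×1) = 2.35
S: 1 + 2.35 = 3.35
T: 1 + 3.35 = 4.35
U: 1 + (0.38×2 + 0.62×2.35) = 3.217
V: 1 + 4.35 = 5.35

5.35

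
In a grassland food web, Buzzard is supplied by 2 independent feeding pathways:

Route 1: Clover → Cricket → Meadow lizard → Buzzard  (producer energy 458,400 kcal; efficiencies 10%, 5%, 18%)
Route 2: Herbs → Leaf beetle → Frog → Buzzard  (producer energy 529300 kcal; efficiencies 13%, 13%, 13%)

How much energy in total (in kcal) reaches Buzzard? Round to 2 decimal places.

Route 1: 458400 × 0.1 × 0.05 × 0.18 = 412.56 kcal
Route 2: 529300 × 0.13 × 0.13 × 0.13 = 1162.8721 kcal
Total at Buzzard: 412.56 + 1162.8721 = 1575.4321 kcal

1575.43 kcal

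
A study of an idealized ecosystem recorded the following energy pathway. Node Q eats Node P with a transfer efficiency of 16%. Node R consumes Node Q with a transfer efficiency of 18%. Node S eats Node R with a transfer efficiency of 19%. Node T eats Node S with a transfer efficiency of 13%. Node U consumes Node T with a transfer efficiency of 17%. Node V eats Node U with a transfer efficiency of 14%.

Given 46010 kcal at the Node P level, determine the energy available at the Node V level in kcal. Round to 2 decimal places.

0.78 kcal

Node Q: 46010 × 0.16 = 7361.6 kcal
Node R: 7361.6 × 0.18 = 1325.088 kcal
Node S: 1325.088 × 0.19 = 251.76672 kcal
Node T: 251.76672 × 0.13 = 32.7296736 kcal
Node U: 32.7296736 × 0.17 = 5.564044512 kcal
Node V: 5.564044512 × 0.14 = 0.77896623168 kcal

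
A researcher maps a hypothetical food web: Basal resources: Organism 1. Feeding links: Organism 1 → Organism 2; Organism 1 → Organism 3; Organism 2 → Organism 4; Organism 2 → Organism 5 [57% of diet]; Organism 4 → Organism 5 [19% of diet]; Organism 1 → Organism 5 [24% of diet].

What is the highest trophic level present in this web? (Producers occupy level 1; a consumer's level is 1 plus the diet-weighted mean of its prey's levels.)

Organism 2: 1 + 1 = 2
Organism 3: 1 + 1 = 2
Organism 4: 1 + 2 = 3
Organism 5: 1 + (0.57×2 + 0.19×3 + 0.24×1) = 2.95

3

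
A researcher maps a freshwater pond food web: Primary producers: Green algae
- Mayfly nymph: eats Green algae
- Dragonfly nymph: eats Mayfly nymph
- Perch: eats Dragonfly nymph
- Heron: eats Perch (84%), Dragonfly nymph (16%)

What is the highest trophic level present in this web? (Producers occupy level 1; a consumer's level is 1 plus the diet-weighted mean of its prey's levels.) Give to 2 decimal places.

Mayfly nymph: 1 + 1 = 2
Dragonfly nymph: 1 + 2 = 3
Perch: 1 + 3 = 4
Heron: 1 + (0.84×4 + 0.16×3) = 4.84

4.84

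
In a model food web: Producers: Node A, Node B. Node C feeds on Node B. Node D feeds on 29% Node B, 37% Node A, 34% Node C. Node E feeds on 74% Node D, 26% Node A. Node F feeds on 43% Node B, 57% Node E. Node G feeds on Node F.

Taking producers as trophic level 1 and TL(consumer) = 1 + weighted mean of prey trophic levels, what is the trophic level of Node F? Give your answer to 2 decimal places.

3.14

Node C: 1 + 1 = 2
Node D: 1 + (0.29×1 + 0.37×1 + 0.34×2) = 2.34
Node E: 1 + (0.74×2.34 + 0.26×1) = 2.9916
Node F: 1 + (0.43×1 + 0.57×2.9916) = 3.135212
Node G: 1 + 3.135212 = 4.135212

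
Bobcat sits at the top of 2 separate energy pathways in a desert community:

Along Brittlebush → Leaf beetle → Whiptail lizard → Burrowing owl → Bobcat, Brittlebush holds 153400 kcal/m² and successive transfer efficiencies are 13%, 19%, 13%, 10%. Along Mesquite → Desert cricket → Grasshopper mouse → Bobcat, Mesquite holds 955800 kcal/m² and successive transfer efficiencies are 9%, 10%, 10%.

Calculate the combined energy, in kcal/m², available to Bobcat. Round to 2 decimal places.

Via Brittlebush: 153400 × 0.13 × 0.19 × 0.13 × 0.1 = 49.25674 kcal/m²
Via Mesquite: 955800 × 0.09 × 0.1 × 0.1 = 860.22 kcal/m²
Total at Bobcat: 49.25674 + 860.22 = 909.47674 kcal/m²

909.48 kcal/m²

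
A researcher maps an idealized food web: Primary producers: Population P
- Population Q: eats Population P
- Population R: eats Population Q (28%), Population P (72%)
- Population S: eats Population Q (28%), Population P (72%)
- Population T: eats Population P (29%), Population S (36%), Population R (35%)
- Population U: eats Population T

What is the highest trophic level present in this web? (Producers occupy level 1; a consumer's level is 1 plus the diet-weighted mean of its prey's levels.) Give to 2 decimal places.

3.91

Population Q: 1 + 1 = 2
Population R: 1 + (0.28×2 + 0.72×1) = 2.28
Population S: 1 + (0.28×2 + 0.72×1) = 2.28
Population T: 1 + (0.29×1 + 0.36×2.28 + 0.35×2.28) = 2.9088
Population U: 1 + 2.9088 = 3.9088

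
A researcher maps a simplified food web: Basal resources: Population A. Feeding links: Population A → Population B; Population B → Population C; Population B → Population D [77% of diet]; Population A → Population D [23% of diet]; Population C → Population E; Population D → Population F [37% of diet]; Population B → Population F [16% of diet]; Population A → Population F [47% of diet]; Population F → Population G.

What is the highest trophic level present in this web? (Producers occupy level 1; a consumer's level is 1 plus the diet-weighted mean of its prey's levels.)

4

Population B: 1 + 1 = 2
Population C: 1 + 2 = 3
Population D: 1 + (0.77×2 + 0.23×1) = 2.77
Population E: 1 + 3 = 4
Population F: 1 + (0.37×2.77 + 0.16×2 + 0.47×1) = 2.8149
Population G: 1 + 2.8149 = 3.8149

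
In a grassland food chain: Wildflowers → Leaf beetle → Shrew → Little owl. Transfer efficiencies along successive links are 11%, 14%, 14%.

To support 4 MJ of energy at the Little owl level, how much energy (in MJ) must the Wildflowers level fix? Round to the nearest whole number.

Cumulative transfer efficiency: 0.11 × 0.14 × 0.14 = 0.002156
Wildflowers energy = 4 / 0.002156 = 1855 MJ

1855 MJ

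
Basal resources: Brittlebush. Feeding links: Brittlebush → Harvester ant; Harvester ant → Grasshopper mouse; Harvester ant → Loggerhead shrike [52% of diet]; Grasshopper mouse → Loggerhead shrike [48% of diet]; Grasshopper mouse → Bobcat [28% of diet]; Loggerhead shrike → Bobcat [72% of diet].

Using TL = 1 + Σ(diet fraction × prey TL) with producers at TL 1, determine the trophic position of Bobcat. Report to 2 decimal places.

Harvester ant: 1 + 1 = 2
Grasshopper mouse: 1 + 2 = 3
Loggerhead shrike: 1 + (0.52×2 + 0.48×3) = 3.48
Bobcat: 1 + (0.28×3 + 0.72×3.48) = 4.3456

4.35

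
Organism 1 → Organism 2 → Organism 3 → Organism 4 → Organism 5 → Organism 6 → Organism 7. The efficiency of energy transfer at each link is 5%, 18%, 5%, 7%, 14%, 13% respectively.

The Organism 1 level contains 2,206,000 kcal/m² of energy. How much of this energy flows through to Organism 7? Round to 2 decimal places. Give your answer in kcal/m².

1.26 kcal/m²

Organism 2: 2206000 × 0.05 = 110300 kcal/m²
Organism 3: 110300 × 0.18 = 19854 kcal/m²
Organism 4: 19854 × 0.05 = 992.7 kcal/m²
Organism 5: 992.7 × 0.07 = 69.489 kcal/m²
Organism 6: 69.489 × 0.14 = 9.72846 kcal/m²
Organism 7: 9.72846 × 0.13 = 1.2646998 kcal/m²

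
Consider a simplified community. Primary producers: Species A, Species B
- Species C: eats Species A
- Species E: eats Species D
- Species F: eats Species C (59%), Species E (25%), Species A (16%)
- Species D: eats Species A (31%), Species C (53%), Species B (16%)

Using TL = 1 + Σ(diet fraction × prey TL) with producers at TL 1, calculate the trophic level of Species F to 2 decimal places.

Species C: 1 + 1 = 2
Species D: 1 + (0.31×1 + 0.53×2 + 0.16×1) = 2.53
Species E: 1 + 2.53 = 3.53
Species F: 1 + (0.59×2 + 0.25×3.53 + 0.16×1) = 3.2225

3.22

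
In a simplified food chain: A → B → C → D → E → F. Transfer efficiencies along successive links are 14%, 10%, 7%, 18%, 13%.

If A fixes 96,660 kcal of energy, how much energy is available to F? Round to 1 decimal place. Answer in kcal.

2.2 kcal

B: 96660 × 0.14 = 13532.4 kcal
C: 13532.4 × 0.1 = 1353.24 kcal
D: 1353.24 × 0.07 = 94.7268 kcal
E: 94.7268 × 0.18 = 17.050824 kcal
F: 17.050824 × 0.13 = 2.21660712 kcal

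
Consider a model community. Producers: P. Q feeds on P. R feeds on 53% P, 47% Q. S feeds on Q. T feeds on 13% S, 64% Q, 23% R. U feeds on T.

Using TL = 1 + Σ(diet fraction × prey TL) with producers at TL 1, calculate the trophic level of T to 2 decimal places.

3.24

Q: 1 + 1 = 2
R: 1 + (0.53×1 + 0.47×2) = 2.47
S: 1 + 2 = 3
T: 1 + (0.13×3 + 0.64×2 + 0.23×2.47) = 3.2381
U: 1 + 3.2381 = 4.2381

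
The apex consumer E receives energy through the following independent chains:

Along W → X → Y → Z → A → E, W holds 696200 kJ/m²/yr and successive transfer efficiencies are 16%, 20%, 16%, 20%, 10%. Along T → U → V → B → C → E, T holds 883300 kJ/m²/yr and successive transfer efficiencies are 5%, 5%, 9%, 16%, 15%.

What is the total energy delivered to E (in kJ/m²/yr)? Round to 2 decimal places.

Via W: 696200 × 0.16 × 0.2 × 0.16 × 0.2 × 0.1 = 71.29088 kJ/m²/yr
Via T: 883300 × 0.05 × 0.05 × 0.09 × 0.16 × 0.15 = 4.76982 kJ/m²/yr
Total at E: 71.29088 + 4.76982 = 76.0607 kJ/m²/yr

76.06 kJ/m²/yr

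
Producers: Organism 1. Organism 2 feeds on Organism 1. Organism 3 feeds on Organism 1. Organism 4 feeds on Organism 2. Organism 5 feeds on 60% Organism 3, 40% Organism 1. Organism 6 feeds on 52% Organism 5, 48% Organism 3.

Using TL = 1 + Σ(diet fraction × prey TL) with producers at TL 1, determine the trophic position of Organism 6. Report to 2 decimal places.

3.31

Organism 2: 1 + 1 = 2
Organism 3: 1 + 1 = 2
Organism 4: 1 + 2 = 3
Organism 5: 1 + (0.6×2 + 0.4×1) = 2.6
Organism 6: 1 + (0.52×2.6 + 0.48×2) = 3.312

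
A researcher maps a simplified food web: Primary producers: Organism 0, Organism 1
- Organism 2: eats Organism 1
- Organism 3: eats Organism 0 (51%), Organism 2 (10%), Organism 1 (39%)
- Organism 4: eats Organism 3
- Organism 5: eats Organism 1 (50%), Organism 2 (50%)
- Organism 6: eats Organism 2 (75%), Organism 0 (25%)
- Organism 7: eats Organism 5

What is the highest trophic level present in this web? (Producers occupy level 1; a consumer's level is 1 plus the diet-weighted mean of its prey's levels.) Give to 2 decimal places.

3.50

Organism 2: 1 + 1 = 2
Organism 3: 1 + (0.51×1 + 0.1×2 + 0.39×1) = 2.1
Organism 4: 1 + 2.1 = 3.1
Organism 5: 1 + (0.5×1 + 0.5×2) = 2.5
Organism 6: 1 + (0.75×2 + 0.25×1) = 2.75
Organism 7: 1 + 2.5 = 3.5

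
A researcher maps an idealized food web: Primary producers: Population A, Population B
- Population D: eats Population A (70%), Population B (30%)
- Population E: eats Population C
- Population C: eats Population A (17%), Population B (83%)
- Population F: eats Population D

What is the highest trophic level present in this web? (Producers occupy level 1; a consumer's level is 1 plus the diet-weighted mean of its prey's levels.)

Population C: 1 + (0.17×1 + 0.83×1) = 2
Population D: 1 + (0.7×1 + 0.3×1) = 2
Population E: 1 + 2 = 3
Population F: 1 + 2 = 3

3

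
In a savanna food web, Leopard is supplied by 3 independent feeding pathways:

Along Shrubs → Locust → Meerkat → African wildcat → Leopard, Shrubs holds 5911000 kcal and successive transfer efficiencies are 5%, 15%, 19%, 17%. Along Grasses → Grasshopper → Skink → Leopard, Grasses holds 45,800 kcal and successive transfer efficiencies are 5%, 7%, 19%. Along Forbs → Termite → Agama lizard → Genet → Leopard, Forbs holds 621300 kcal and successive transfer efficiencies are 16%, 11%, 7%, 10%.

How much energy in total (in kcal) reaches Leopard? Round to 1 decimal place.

1538.9 kcal

Via Shrubs: 5911000 × 0.05 × 0.15 × 0.19 × 0.17 = 1431.93975 kcal
Via Grasses: 45800 × 0.05 × 0.07 × 0.19 = 30.457 kcal
Via Forbs: 621300 × 0.16 × 0.11 × 0.07 × 0.1 = 76.54416 kcal
Total at Leopard: 1431.93975 + 30.457 + 76.54416 = 1538.94091 kcal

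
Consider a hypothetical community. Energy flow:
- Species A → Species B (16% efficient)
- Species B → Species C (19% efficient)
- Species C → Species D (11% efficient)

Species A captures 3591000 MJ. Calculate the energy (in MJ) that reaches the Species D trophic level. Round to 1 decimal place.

12008.3 MJ

Species B: 3591000 × 0.16 = 574560 MJ
Species C: 574560 × 0.19 = 109166.4 MJ
Species D: 109166.4 × 0.11 = 12008.304 MJ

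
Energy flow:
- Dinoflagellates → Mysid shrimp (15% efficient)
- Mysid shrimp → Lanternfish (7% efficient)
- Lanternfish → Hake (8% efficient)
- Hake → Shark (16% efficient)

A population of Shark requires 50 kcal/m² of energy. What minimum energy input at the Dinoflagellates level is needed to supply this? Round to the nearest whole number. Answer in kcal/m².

Cumulative transfer efficiency: 0.15 × 0.07 × 0.08 × 0.16 = 0.0001344
Dinoflagellates energy = 50 / 0.0001344 = 372024 kcal/m²

372024 kcal/m²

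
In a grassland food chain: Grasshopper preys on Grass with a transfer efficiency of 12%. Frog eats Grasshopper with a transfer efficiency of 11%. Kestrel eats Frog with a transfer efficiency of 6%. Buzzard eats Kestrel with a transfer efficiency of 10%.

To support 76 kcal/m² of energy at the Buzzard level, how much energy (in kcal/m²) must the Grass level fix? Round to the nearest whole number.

959596 kcal/m²

Cumulative transfer efficiency: 0.12 × 0.11 × 0.06 × 0.1 = 0.0000792
Grass energy = 76 / 0.0000792 = 959596 kcal/m²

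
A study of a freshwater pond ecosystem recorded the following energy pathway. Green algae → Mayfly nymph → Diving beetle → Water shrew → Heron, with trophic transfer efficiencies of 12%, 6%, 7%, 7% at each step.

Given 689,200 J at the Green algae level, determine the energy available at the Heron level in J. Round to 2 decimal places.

Mayfly nymph: 689200 × 0.12 = 82704 J
Diving beetle: 82704 × 0.06 = 4962.24 J
Water shrew: 4962.24 × 0.07 = 347.3568 J
Heron: 347.3568 × 0.07 = 24.314976 J

24.31 J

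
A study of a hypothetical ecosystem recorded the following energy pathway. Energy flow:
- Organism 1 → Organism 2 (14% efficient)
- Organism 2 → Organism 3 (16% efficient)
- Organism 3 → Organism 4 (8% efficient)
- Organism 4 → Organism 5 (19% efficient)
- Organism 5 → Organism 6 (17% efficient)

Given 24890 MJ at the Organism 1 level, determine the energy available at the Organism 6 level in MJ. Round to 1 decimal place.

Organism 2: 24890 × 0.14 = 3484.6 MJ
Organism 3: 3484.6 × 0.16 = 557.536 MJ
Organism 4: 557.536 × 0.08 = 44.60288 MJ
Organism 5: 44.60288 × 0.19 = 8.4745472 MJ
Organism 6: 8.4745472 × 0.17 = 1.440673024 MJ

1.4 MJ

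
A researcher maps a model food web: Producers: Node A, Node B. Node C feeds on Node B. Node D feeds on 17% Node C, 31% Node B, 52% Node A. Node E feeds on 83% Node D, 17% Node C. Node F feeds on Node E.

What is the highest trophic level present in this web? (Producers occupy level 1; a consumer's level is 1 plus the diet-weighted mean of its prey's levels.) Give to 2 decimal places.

4.14

Node C: 1 + 1 = 2
Node D: 1 + (0.17×2 + 0.31×1 + 0.52×1) = 2.17
Node E: 1 + (0.83×2.17 + 0.17×2) = 3.1411
Node F: 1 + 3.1411 = 4.1411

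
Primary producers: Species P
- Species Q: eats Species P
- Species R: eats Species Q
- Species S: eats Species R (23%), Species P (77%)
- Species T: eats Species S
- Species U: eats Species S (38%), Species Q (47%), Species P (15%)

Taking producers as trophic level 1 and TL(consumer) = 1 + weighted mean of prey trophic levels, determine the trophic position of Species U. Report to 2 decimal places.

Species Q: 1 + 1 = 2
Species R: 1 + 2 = 3
Species S: 1 + (0.23×3 + 0.77×1) = 2.46
Species T: 1 + 2.46 = 3.46
Species U: 1 + (0.38×2.46 + 0.47×2 + 0.15×1) = 3.0248

3.02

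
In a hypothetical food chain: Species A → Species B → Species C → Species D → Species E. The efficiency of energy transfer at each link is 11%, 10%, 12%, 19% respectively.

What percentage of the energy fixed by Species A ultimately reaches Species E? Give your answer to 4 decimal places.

0.0251%

Product of link efficiencies: 0.11 × 0.1 × 0.12 × 0.19 = 0.0002508
As a percentage: 0.0002508 × 100 = 0.0251%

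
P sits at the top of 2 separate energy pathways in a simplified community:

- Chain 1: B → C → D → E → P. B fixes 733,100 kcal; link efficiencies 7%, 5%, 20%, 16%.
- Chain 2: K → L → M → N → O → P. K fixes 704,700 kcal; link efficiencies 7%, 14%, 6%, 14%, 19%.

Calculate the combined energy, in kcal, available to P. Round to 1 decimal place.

Chain 1: 733100 × 0.07 × 0.05 × 0.2 × 0.16 = 82.1072 kcal
Chain 2: 704700 × 0.07 × 0.14 × 0.06 × 0.14 × 0.19 = 11.02207176 kcal
Total at P: 82.1072 + 11.02207176 = 93.12927176 kcal

93.1 kcal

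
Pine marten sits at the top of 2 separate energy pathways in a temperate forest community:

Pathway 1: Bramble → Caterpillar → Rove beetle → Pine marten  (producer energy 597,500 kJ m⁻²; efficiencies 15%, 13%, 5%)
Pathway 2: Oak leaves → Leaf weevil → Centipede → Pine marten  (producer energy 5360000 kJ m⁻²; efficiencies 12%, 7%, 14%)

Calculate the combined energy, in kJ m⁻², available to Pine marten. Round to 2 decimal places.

Pathway 1: 597500 × 0.15 × 0.13 × 0.05 = 582.5625 kJ m⁻²
Pathway 2: 5360000 × 0.12 × 0.07 × 0.14 = 6303.36 kJ m⁻²
Total at Pine marten: 582.5625 + 6303.36 = 6885.9225 kJ m⁻²

6885.92 kJ m⁻²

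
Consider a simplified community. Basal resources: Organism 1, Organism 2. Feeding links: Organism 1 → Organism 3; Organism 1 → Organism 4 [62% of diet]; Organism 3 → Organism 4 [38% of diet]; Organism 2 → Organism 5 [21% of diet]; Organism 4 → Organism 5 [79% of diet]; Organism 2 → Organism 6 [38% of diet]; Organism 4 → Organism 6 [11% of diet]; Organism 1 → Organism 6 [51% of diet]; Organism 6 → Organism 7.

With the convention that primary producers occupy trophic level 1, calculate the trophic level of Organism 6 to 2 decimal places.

2.15

Organism 3: 1 + 1 = 2
Organism 4: 1 + (0.62×1 + 0.38×2) = 2.38
Organism 5: 1 + (0.21×1 + 0.79×2.38) = 3.0902
Organism 6: 1 + (0.38×1 + 0.11×2.38 + 0.51×1) = 2.1518
Organism 7: 1 + 2.1518 = 3.1518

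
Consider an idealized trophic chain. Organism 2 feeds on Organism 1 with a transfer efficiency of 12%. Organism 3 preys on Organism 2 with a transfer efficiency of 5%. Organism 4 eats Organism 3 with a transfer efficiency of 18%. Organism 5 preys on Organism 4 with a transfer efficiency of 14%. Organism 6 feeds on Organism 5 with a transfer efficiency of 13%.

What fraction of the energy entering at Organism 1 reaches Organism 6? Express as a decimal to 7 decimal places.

Product of link efficiencies: 0.12 × 0.05 × 0.18 × 0.14 × 0.13 = 0.000019656

0.0000197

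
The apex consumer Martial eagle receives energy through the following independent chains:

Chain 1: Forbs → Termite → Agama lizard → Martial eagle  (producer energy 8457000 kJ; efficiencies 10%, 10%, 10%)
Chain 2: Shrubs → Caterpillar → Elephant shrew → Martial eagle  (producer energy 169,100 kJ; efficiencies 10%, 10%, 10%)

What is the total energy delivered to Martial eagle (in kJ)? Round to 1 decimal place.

8626.1 kJ

Chain 1: 8457000 × 0.1 × 0.1 × 0.1 = 8457 kJ
Chain 2: 169100 × 0.1 × 0.1 × 0.1 = 169.1 kJ
Total at Martial eagle: 8457 + 169.1 = 8626.1 kJ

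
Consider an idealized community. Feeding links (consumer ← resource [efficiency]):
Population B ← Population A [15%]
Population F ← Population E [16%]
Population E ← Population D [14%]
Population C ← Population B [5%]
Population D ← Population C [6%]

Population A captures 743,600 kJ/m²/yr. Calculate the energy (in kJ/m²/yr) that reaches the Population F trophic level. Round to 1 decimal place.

Population B: 743600 × 0.15 = 111540 kJ/m²/yr
Population C: 111540 × 0.05 = 5577 kJ/m²/yr
Population D: 5577 × 0.06 = 334.62 kJ/m²/yr
Population E: 334.62 × 0.14 = 46.8468 kJ/m²/yr
Population F: 46.8468 × 0.16 = 7.495488 kJ/m²/yr

7.5 kJ/m²/yr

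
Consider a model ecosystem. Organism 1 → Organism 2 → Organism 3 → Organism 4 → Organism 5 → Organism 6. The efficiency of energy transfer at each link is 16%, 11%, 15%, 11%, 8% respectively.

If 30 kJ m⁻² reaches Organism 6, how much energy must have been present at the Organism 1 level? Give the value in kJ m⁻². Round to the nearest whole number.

Cumulative transfer efficiency: 0.16 × 0.11 × 0.15 × 0.11 × 0.08 = 0.000023232
Organism 1 energy = 30 / 0.000023232 = 1291322 kJ m⁻²

1291322 kJ m⁻²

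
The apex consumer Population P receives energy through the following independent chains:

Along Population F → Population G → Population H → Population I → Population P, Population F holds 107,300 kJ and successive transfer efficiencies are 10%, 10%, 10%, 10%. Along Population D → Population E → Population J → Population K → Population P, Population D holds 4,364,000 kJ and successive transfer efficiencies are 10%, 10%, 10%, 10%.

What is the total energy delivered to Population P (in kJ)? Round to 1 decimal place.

Via Population F: 107300 × 0.1 × 0.1 × 0.1 × 0.1 = 10.73 kJ
Via Population D: 4364000 × 0.1 × 0.1 × 0.1 × 0.1 = 436.4 kJ
Total at Population P: 10.73 + 436.4 = 447.13 kJ

447.1 kJ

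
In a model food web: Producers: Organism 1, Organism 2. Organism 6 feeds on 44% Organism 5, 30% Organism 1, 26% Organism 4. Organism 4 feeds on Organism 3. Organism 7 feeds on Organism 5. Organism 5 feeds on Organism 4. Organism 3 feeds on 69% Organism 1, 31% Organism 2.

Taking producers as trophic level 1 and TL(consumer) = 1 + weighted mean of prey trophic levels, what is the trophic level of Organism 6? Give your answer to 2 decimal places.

Organism 3: 1 + (0.69×1 + 0.31×1) = 2
Organism 4: 1 + 2 = 3
Organism 5: 1 + 3 = 4
Organism 6: 1 + (0.44×4 + 0.3×1 + 0.26×3) = 3.84
Organism 7: 1 + 4 = 5

3.84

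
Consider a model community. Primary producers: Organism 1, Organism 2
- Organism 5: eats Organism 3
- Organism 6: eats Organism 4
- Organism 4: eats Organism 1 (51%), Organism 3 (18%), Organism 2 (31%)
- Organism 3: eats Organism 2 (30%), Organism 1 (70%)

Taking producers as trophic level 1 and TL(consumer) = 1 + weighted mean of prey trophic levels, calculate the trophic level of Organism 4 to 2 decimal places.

Organism 3: 1 + (0.3×1 + 0.7×1) = 2
Organism 4: 1 + (0.51×1 + 0.18×2 + 0.31×1) = 2.18
Organism 5: 1 + 2 = 3
Organism 6: 1 + 2.18 = 3.18

2.18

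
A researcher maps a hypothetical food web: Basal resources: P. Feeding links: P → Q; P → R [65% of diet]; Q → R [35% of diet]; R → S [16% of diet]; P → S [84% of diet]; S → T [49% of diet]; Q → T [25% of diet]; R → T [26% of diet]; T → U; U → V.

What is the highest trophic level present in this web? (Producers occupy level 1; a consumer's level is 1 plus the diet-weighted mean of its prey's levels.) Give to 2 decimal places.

5.20

Q: 1 + 1 = 2
R: 1 + (0.65×1 + 0.35×2) = 2.35
S: 1 + (0.16×2.35 + 0.84×1) = 2.216
T: 1 + (0.49×2.216 + 0.25×2 + 0.26×2.35) = 3.19684
U: 1 + 3.19684 = 4.19684
V: 1 + 4.19684 = 5.19684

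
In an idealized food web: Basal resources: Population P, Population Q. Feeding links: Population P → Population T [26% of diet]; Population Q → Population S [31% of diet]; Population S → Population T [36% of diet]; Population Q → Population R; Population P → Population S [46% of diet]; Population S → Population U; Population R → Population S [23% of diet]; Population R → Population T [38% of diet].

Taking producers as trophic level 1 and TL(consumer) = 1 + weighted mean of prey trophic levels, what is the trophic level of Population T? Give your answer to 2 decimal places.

Population R: 1 + 1 = 2
Population S: 1 + (0.23×2 + 0.46×1 + 0.31×1) = 2.23
Population T: 1 + (0.36×2.23 + 0.26×1 + 0.38×2) = 2.8228
Population U: 1 + 2.23 = 3.23

2.82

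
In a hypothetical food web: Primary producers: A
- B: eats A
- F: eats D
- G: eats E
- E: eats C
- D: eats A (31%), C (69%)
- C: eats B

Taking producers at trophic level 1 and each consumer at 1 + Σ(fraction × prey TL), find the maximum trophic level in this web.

B: 1 + 1 = 2
C: 1 + 2 = 3
D: 1 + (0.31×1 + 0.69×3) = 3.38
E: 1 + 3 = 4
F: 1 + 3.38 = 4.38
G: 1 + 4 = 5

5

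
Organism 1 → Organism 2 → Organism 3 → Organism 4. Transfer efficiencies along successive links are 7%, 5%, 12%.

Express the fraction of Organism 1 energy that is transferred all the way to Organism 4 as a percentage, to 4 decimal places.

Product of link efficiencies: 0.07 × 0.05 × 0.12 = 0.00042
As a percentage: 0.00042 × 100 = 0.0420%

0.0420%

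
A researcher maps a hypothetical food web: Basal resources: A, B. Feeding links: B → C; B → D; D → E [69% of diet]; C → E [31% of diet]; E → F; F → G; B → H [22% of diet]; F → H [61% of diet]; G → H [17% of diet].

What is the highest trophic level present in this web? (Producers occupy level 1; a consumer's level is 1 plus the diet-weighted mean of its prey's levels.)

5

C: 1 + 1 = 2
D: 1 + 1 = 2
E: 1 + (0.69×2 + 0.31×2) = 3
F: 1 + 3 = 4
G: 1 + 4 = 5
H: 1 + (0.22×1 + 0.61×4 + 0.17×5) = 4.51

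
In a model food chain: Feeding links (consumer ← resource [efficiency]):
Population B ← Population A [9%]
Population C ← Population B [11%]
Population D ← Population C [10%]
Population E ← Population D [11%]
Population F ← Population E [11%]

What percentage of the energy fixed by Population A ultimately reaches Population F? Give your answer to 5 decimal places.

Product of link efficiencies: 0.09 × 0.11 × 0.1 × 0.11 × 0.11 = 0.000011979
As a percentage: 0.000011979 × 100 = 0.00120%

0.00120%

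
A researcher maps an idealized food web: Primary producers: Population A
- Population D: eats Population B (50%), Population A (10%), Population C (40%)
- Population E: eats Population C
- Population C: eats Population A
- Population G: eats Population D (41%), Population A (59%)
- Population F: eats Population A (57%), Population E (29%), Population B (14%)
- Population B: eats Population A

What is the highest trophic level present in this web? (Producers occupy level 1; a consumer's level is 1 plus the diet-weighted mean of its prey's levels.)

Population B: 1 + 1 = 2
Population C: 1 + 1 = 2
Population D: 1 + (0.5×2 + 0.1×1 + 0.4×2) = 2.9
Population E: 1 + 2 = 3
Population F: 1 + (0.57×1 + 0.29×3 + 0.14×2) = 2.72
Population G: 1 + (0.41×2.9 + 0.59×1) = 2.779

3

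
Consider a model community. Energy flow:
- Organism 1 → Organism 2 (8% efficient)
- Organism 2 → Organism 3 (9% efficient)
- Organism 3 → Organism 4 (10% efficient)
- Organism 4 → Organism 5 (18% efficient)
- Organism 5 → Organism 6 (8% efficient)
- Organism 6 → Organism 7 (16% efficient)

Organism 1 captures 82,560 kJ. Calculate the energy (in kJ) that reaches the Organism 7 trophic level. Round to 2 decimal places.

Organism 2: 82560 × 0.08 = 6604.8 kJ
Organism 3: 6604.8 × 0.09 = 594.432 kJ
Organism 4: 594.432 × 0.1 = 59.4432 kJ
Organism 5: 59.4432 × 0.18 = 10.699776 kJ
Organism 6: 10.699776 × 0.08 = 0.85598208 kJ
Organism 7: 0.85598208 × 0.16 = 0.1369571328 kJ

0.14 kJ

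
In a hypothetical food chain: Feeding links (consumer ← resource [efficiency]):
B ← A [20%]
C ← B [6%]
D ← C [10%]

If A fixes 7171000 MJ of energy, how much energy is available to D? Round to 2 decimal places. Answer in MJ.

B: 7171000 × 0.2 = 1434200 MJ
C: 1434200 × 0.06 = 86052 MJ
D: 86052 × 0.1 = 8605.2 MJ

8605.20 MJ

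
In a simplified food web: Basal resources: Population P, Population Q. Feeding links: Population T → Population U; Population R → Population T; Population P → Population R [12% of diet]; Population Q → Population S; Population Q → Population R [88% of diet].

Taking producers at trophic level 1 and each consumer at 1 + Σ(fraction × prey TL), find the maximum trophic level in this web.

4

Population R: 1 + (0.12×1 + 0.88×1) = 2
Population S: 1 + 1 = 2
Population T: 1 + 2 = 3
Population U: 1 + 3 = 4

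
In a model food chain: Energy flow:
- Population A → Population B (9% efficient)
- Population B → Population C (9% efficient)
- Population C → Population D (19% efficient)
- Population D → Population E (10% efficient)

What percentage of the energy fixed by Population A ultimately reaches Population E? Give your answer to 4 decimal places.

Product of link efficiencies: 0.09 × 0.09 × 0.19 × 0.1 = 0.0001539
As a percentage: 0.0001539 × 100 = 0.0154%

0.0154%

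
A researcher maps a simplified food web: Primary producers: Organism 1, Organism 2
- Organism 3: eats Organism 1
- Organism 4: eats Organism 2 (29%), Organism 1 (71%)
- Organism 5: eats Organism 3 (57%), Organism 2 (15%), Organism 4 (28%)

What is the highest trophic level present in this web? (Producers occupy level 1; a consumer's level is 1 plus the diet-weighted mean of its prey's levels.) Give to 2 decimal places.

Organism 3: 1 + 1 = 2
Organism 4: 1 + (0.29×1 + 0.71×1) = 2
Organism 5: 1 + (0.57×2 + 0.15×1 + 0.28×2) = 2.85

2.85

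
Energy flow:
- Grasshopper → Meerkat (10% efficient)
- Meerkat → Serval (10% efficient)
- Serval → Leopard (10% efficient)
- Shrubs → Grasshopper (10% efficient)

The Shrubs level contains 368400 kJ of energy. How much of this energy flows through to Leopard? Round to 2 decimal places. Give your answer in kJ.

Grasshopper: 368400 × 0.1 = 36840 kJ
Meerkat: 36840 × 0.1 = 3684 kJ
Serval: 3684 × 0.1 = 368.4 kJ
Leopard: 368.4 × 0.1 = 36.84 kJ

36.84 kJ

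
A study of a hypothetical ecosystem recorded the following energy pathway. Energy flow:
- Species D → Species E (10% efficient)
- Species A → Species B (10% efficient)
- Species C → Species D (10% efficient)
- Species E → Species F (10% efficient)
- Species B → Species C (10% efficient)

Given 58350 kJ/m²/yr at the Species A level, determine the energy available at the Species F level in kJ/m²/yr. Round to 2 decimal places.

Species B: 58350 × 0.1 = 5835 kJ/m²/yr
Species C: 5835 × 0.1 = 583.5 kJ/m²/yr
Species D: 583.5 × 0.1 = 58.35 kJ/m²/yr
Species E: 58.35 × 0.1 = 5.835 kJ/m²/yr
Species F: 5.835 × 0.1 = 0.5835 kJ/m²/yr

0.58 kJ/m²/yr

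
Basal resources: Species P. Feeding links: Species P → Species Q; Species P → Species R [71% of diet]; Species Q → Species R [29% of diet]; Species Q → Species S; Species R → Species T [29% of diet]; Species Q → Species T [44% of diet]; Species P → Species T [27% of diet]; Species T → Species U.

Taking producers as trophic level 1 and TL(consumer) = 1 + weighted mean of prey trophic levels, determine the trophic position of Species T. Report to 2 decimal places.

Species Q: 1 + 1 = 2
Species R: 1 + (0.71×1 + 0.29×2) = 2.29
Species S: 1 + 2 = 3
Species T: 1 + (0.29×2.29 + 0.44×2 + 0.27×1) = 2.8141
Species U: 1 + 2.8141 = 3.8141

2.81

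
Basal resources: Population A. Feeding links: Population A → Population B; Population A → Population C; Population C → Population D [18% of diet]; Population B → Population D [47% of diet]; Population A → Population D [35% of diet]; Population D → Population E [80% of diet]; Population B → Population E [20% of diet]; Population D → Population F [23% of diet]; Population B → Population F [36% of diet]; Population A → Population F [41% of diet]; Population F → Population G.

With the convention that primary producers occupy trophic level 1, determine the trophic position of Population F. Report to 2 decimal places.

Population B: 1 + 1 = 2
Population C: 1 + 1 = 2
Population D: 1 + (0.18×2 + 0.47×2 + 0.35×1) = 2.65
Population E: 1 + (0.8×2.65 + 0.2×2) = 3.52
Population F: 1 + (0.23×2.65 + 0.36×2 + 0.41×1) = 2.7395
Population G: 1 + 2.7395 = 3.7395

2.74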